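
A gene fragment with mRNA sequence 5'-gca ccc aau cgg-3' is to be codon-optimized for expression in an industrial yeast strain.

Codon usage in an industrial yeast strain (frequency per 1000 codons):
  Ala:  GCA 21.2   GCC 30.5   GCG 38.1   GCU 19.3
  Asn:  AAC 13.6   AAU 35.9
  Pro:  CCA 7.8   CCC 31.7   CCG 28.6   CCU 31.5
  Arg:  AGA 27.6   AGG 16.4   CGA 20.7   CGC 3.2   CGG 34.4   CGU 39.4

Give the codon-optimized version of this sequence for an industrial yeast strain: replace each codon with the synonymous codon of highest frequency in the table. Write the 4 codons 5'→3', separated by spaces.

Codon 1 (Ala): best is GCG at 38.1.
Codon 2 (Pro): best is CCC at 31.7.
Codon 3 (Asn): best is AAU at 35.9.
Codon 4 (Arg): best is CGU at 39.4.

GCG CCC AAU CGU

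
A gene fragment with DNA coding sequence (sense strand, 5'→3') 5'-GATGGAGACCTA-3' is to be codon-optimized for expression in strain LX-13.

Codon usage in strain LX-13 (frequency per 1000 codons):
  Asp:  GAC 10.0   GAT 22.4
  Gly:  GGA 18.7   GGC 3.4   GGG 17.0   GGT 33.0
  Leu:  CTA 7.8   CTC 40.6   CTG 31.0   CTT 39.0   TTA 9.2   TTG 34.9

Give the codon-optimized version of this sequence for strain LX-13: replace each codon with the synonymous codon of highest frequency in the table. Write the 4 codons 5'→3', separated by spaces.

Codon 1 (Asp): best is GAT at 22.4.
Codon 2 (Gly): best is GGT at 33.0.
Codon 3 (Asp): best is GAT at 22.4.
Codon 4 (Leu): best is CTC at 40.6.

GAT GGT GAT CTC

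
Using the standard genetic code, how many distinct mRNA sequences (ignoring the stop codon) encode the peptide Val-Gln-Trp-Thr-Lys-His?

128

Val: 4 codons.
Gln: 2 codons.
Trp: 1 codon.
Thr: 4 codons.
Lys: 2 codons.
His: 2 codons.
4 × 2 × 1 × 4 × 2 × 2 = 128.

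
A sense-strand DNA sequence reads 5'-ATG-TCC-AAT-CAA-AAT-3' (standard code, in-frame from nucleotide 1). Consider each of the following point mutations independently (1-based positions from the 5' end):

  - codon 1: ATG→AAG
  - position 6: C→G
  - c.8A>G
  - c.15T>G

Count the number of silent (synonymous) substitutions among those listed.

1

Codon 1: ATG (Met) → AAG (Lys) — missense.
Codon 2: TCC (Ser) → TCG (Ser) — synonymous.
Codon 3: AAT (Asn) → AGT (Ser) — missense.
Codon 5: AAT (Asn) → AAG (Lys) — missense.
Synonymous: 1 of 4.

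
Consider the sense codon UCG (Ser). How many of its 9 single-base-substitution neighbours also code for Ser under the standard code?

3

Position 1: none → 0 synonymous.
Position 2: none → 0 synonymous.
Position 3: UCU, UCC, UCA → 3 synonymous.
Total: 0 + 0 + 3 = 3.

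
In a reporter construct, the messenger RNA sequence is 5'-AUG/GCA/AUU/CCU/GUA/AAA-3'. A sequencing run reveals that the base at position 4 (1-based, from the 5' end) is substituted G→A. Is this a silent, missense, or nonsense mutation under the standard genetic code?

Position 4 falls in codon 2: GCA → Ala.
After the substitution the codon is ACA → Thr.
Ala ≠ Thr, so this is a missense mutation.

missense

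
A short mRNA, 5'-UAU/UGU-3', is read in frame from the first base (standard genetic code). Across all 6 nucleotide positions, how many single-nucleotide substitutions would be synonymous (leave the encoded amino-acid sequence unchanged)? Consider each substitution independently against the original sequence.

2

Codon 1 (UAU, Tyr): 1 synonymous substitution.
Codon 2 (UGU, Cys): 1 synonymous substitution.
Total: 1 + 1 = 2.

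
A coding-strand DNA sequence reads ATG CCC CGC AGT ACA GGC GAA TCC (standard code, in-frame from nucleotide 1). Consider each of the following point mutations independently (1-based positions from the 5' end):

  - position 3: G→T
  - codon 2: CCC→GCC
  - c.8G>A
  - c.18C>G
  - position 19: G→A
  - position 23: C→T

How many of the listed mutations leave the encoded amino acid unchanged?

1

Codon 1: ATG (Met) → ATT (Ile) — missense.
Codon 2: CCC (Pro) → GCC (Ala) — missense.
Codon 3: CGC (Arg) → CAC (His) — missense.
Codon 6: GGC (Gly) → GGG (Gly) — synonymous.
Codon 7: GAA (Glu) → AAA (Lys) — missense.
Codon 8: TCC (Ser) → TTC (Phe) — missense.
Synonymous: 1 of 6.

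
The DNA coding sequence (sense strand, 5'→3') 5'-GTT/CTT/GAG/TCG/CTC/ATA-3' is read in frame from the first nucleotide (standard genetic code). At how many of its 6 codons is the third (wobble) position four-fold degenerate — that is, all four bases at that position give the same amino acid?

4

Codon 1 GTT (Val): third position 4-fold.
Codon 2 CTT (Leu): third position 4-fold.
Codon 3 GAG (Glu): third position 2-fold.
Codon 4 TCG (Ser): third position 4-fold.
Codon 5 CTC (Leu): third position 4-fold.
Codon 6 ATA (Ile): third position 3-fold.
Four-fold degenerate third positions: 4.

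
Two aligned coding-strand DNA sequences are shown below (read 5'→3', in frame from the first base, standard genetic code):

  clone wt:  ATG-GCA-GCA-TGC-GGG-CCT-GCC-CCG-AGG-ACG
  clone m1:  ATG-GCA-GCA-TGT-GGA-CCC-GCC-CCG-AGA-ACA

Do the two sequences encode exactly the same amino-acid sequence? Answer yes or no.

Codon 1: ATG Met / ATG Met — identical.
Codon 2: GCA Ala / GCA Ala — identical.
Codon 3: GCA Ala / GCA Ala — identical.
Codon 4: TGC Cys / TGT Cys — synonymous.
Codon 5: GGG Gly / GGA Gly — synonymous.
Codon 6: CCT Pro / CCC Pro — synonymous.
Codon 7: GCC Ala / GCC Ala — identical.
Codon 8: CCG Pro / CCG Pro — identical.
Codon 9: AGG Arg / AGA Arg — synonymous.
Codon 10: ACG Thr / ACA Thr — synonymous.
Nonsynonymous differences: 0 → same protein.

yes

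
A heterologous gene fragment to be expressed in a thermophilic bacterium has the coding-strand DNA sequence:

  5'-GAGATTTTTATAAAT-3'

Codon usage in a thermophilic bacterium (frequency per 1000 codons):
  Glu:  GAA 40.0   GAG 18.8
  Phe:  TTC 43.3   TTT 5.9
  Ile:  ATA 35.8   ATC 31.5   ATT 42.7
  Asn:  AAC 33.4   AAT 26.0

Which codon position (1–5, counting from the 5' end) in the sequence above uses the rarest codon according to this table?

Codon 1 GAG (Glu): 18.8 per 1000.
Codon 2 ATT (Ile): 42.7 per 1000.
Codon 3 TTT (Phe): 5.9 per 1000.
Codon 4 ATA (Ile): 35.8 per 1000.
Codon 5 AAT (Asn): 26.0 per 1000.
Lowest frequency is 5.9 at codon 3.

3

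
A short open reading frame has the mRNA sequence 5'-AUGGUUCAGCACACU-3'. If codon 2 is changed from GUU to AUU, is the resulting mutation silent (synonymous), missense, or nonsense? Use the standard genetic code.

missense

Position 4 falls in codon 2: GUU → Val.
After the substitution the codon is AUU → Ile.
Val ≠ Ile, so this is a missense mutation.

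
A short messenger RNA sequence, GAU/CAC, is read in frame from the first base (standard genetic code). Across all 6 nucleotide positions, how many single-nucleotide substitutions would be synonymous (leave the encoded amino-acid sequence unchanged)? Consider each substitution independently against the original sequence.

2

Codon 1 (GAU, Asp): 1 synonymous substitution.
Codon 2 (CAC, His): 1 synonymous substitution.
Total: 1 + 1 = 2.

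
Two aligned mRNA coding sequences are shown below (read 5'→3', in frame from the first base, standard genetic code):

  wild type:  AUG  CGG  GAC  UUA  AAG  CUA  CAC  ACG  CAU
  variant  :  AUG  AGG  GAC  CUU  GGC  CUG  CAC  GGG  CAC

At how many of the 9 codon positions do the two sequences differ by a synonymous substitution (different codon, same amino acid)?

Codon 1: AUG Met / AUG Met — identical.
Codon 2: CGG Arg / AGG Arg — synonymous.
Codon 3: GAC Asp / GAC Asp — identical.
Codon 4: UUA Leu / CUU Leu — synonymous.
Codon 5: AAG Lys / GGC Gly — nonsynonymous.
Codon 6: CUA Leu / CUG Leu — synonymous.
Codon 7: CAC His / CAC His — identical.
Codon 8: ACG Thr / GGG Gly — nonsynonymous.
Codon 9: CAU His / CAC His — synonymous.
Synonymous differences: 4.

4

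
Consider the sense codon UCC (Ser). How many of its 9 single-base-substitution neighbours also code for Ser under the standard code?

3

Position 1: none → 0 synonymous.
Position 2: none → 0 synonymous.
Position 3: UCU, UCA, UCG → 3 synonymous.
Total: 0 + 0 + 3 = 3.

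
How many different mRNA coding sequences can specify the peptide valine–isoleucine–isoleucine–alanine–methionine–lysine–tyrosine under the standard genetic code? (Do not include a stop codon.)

576

Val: 4 codons.
Ile: 3 codons.
Ile: 3 codons.
Ala: 4 codons.
Met: 1 codon.
Lys: 2 codons.
Tyr: 2 codons.
4 × 3 × 3 × 4 × 1 × 2 × 2 = 576.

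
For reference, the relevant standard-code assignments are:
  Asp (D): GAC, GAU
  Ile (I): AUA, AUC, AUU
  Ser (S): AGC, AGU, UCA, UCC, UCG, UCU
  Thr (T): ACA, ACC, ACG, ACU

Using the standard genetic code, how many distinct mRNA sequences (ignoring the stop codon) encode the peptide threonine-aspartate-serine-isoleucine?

144

Thr: 4 codons.
Asp: 2 codons.
Ser: 6 codons.
Ile: 3 codons.
4 × 2 × 6 × 3 = 144.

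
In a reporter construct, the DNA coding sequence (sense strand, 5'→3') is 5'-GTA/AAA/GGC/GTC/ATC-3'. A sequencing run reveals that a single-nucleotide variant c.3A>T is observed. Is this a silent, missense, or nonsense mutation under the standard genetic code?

silent

Position 3 falls in codon 1: GTA → Val.
After the substitution the codon is GTT → Val.
Both encode Val, so the change is synonymous.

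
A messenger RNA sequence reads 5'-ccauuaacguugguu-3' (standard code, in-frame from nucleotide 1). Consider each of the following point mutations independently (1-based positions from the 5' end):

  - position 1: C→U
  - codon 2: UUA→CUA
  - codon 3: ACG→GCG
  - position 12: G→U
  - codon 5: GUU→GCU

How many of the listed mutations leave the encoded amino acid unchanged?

Codon 1: CCA (Pro) → UCA (Ser) — missense.
Codon 2: UUA (Leu) → CUA (Leu) — synonymous.
Codon 3: ACG (Thr) → GCG (Ala) — missense.
Codon 4: UUG (Leu) → UUU (Phe) — missense.
Codon 5: GUU (Val) → GCU (Ala) — missense.
Synonymous: 1 of 5.

1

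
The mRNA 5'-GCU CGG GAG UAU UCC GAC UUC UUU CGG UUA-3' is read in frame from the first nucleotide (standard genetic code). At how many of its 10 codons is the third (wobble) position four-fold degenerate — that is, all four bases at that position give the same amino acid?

Codon 1 GCU (Ala): third position 4-fold.
Codon 2 CGG (Arg): third position 4-fold.
Codon 3 GAG (Glu): third position 2-fold.
Codon 4 UAU (Tyr): third position 2-fold.
Codon 5 UCC (Ser): third position 4-fold.
Codon 6 GAC (Asp): third position 2-fold.
Codon 7 UUC (Phe): third position 2-fold.
Codon 8 UUU (Phe): third position 2-fold.
Codon 9 CGG (Arg): third position 4-fold.
Codon 10 UUA (Leu): third position 2-fold.
Four-fold degenerate third positions: 4.

4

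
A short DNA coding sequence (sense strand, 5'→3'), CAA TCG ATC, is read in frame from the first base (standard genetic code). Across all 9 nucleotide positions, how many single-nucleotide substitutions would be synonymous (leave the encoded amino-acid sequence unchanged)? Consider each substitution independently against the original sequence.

6

Codon 1 (CAA, Gln): 1 synonymous substitution.
Codon 2 (TCG, Ser): 3 synonymous substitutions.
Codon 3 (ATC, Ile): 2 synonymous substitutions.
Total: 1 + 3 + 2 = 6.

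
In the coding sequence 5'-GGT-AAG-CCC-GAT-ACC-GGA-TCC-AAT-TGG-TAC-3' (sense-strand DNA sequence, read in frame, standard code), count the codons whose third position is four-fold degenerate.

5

Codon 1 GGT (Gly): third position 4-fold.
Codon 2 AAG (Lys): third position 2-fold.
Codon 3 CCC (Pro): third position 4-fold.
Codon 4 GAT (Asp): third position 2-fold.
Codon 5 ACC (Thr): third position 4-fold.
Codon 6 GGA (Gly): third position 4-fold.
Codon 7 TCC (Ser): third position 4-fold.
Codon 8 AAT (Asn): third position 2-fold.
Codon 9 TGG (Trp): third position 1-fold.
Codon 10 TAC (Tyr): third position 2-fold.
Four-fold degenerate third positions: 5.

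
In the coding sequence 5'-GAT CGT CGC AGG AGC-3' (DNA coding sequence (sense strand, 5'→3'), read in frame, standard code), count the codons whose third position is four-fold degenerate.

Codon 1 GAT (Asp): third position 2-fold.
Codon 2 CGT (Arg): third position 4-fold.
Codon 3 CGC (Arg): third position 4-fold.
Codon 4 AGG (Arg): third position 2-fold.
Codon 5 AGC (Ser): third position 2-fold.
Four-fold degenerate third positions: 2.

2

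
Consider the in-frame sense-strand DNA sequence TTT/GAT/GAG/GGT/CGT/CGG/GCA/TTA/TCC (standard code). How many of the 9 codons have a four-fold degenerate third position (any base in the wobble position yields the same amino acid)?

5

Codon 1 TTT (Phe): third position 2-fold.
Codon 2 GAT (Asp): third position 2-fold.
Codon 3 GAG (Glu): third position 2-fold.
Codon 4 GGT (Gly): third position 4-fold.
Codon 5 CGT (Arg): third position 4-fold.
Codon 6 CGG (Arg): third position 4-fold.
Codon 7 GCA (Ala): third position 4-fold.
Codon 8 TTA (Leu): third position 2-fold.
Codon 9 TCC (Ser): third position 4-fold.
Four-fold degenerate third positions: 5.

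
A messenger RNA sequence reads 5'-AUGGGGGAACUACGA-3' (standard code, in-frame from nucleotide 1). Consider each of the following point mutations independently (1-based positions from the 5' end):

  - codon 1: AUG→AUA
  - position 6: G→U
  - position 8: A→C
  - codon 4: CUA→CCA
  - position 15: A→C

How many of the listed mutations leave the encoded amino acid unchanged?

Codon 1: AUG (Met) → AUA (Ile) — missense.
Codon 2: GGG (Gly) → GGU (Gly) — synonymous.
Codon 3: GAA (Glu) → GCA (Ala) — missense.
Codon 4: CUA (Leu) → CCA (Pro) — missense.
Codon 5: CGA (Arg) → CGC (Arg) — synonymous.
Synonymous: 2 of 5.

2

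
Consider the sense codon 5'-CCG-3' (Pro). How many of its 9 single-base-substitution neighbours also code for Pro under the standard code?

3

Position 1: none → 0 synonymous.
Position 2: none → 0 synonymous.
Position 3: CCU, CCC, CCA → 3 synonymous.
Total: 0 + 0 + 3 = 3.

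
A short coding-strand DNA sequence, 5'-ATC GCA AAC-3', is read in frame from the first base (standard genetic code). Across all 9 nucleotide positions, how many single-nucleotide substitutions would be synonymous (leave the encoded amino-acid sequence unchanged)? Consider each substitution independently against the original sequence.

6

Codon 1 (ATC, Ile): 2 synonymous substitutions.
Codon 2 (GCA, Ala): 3 synonymous substitutions.
Codon 3 (AAC, Asn): 1 synonymous substitution.
Total: 2 + 3 + 1 = 6.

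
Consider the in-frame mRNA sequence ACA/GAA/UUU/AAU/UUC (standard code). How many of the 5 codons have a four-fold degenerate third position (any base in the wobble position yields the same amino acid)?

1

Codon 1 ACA (Thr): third position 4-fold.
Codon 2 GAA (Glu): third position 2-fold.
Codon 3 UUU (Phe): third position 2-fold.
Codon 4 AAU (Asn): third position 2-fold.
Codon 5 UUC (Phe): third position 2-fold.
Four-fold degenerate third positions: 1.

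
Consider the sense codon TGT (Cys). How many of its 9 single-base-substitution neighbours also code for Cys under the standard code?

1

Position 1: none → 0 synonymous.
Position 2: none → 0 synonymous.
Position 3: TGC → 1 synonymous.
Total: 0 + 0 + 1 = 1.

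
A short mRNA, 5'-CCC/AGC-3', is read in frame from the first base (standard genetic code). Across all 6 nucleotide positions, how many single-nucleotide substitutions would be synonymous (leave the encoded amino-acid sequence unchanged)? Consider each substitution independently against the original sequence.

4

Codon 1 (CCC, Pro): 3 synonymous substitutions.
Codon 2 (AGC, Ser): 1 synonymous substitution.
Total: 3 + 1 = 4.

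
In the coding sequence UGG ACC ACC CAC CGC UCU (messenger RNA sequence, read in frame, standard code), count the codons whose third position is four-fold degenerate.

Codon 1 UGG (Trp): third position 1-fold.
Codon 2 ACC (Thr): third position 4-fold.
Codon 3 ACC (Thr): third position 4-fold.
Codon 4 CAC (His): third position 2-fold.
Codon 5 CGC (Arg): third position 4-fold.
Codon 6 UCU (Ser): third position 4-fold.
Four-fold degenerate third positions: 4.

4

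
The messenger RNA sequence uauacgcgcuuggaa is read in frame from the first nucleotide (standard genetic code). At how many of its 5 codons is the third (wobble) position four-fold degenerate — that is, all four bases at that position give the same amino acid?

2

Codon 1 UAU (Tyr): third position 2-fold.
Codon 2 ACG (Thr): third position 4-fold.
Codon 3 CGC (Arg): third position 4-fold.
Codon 4 UUG (Leu): third position 2-fold.
Codon 5 GAA (Glu): third position 2-fold.
Four-fold degenerate third positions: 2.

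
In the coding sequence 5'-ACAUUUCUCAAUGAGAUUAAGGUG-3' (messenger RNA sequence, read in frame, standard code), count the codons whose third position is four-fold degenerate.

3

Codon 1 ACA (Thr): third position 4-fold.
Codon 2 UUU (Phe): third position 2-fold.
Codon 3 CUC (Leu): third position 4-fold.
Codon 4 AAU (Asn): third position 2-fold.
Codon 5 GAG (Glu): third position 2-fold.
Codon 6 AUU (Ile): third position 3-fold.
Codon 7 AAG (Lys): third position 2-fold.
Codon 8 GUG (Val): third position 4-fold.
Four-fold degenerate third positions: 3.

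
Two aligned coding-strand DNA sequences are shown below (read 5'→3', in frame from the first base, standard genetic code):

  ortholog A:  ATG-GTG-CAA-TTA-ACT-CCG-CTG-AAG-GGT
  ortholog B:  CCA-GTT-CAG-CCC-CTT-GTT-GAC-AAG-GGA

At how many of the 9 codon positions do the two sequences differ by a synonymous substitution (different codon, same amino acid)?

3

Codon 1: ATG Met / CCA Pro — nonsynonymous.
Codon 2: GTG Val / GTT Val — synonymous.
Codon 3: CAA Gln / CAG Gln — synonymous.
Codon 4: TTA Leu / CCC Pro — nonsynonymous.
Codon 5: ACT Thr / CTT Leu — nonsynonymous.
Codon 6: CCG Pro / GTT Val — nonsynonymous.
Codon 7: CTG Leu / GAC Asp — nonsynonymous.
Codon 8: AAG Lys / AAG Lys — identical.
Codon 9: GGT Gly / GGA Gly — synonymous.
Synonymous differences: 3.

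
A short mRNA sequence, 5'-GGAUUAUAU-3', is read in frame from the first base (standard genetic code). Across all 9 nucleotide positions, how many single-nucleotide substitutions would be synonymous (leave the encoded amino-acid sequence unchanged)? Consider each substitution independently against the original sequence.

6

Codon 1 (GGA, Gly): 3 synonymous substitutions.
Codon 2 (UUA, Leu): 2 synonymous substitutions.
Codon 3 (UAU, Tyr): 1 synonymous substitution.
Total: 3 + 2 + 1 = 6.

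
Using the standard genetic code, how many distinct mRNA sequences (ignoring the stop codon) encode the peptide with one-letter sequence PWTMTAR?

1536

Pro: 4 codons.
Trp: 1 codon.
Thr: 4 codons.
Met: 1 codon.
Thr: 4 codons.
Ala: 4 codons.
Arg: 6 codons.
4 × 1 × 4 × 1 × 4 × 4 × 6 = 1536.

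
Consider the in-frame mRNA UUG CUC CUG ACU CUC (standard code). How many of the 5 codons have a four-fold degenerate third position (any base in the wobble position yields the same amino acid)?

4

Codon 1 UUG (Leu): third position 2-fold.
Codon 2 CUC (Leu): third position 4-fold.
Codon 3 CUG (Leu): third position 4-fold.
Codon 4 ACU (Thr): third position 4-fold.
Codon 5 CUC (Leu): third position 4-fold.
Four-fold degenerate third positions: 4.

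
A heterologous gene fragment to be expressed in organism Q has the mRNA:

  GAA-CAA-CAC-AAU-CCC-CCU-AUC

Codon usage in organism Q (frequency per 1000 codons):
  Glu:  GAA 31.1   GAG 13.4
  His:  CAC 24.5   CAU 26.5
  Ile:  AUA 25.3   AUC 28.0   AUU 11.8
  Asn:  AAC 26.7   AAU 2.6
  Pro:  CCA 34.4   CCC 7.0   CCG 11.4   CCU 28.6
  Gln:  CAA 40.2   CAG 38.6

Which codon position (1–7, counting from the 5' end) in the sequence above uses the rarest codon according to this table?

4

Codon 1 GAA (Glu): 31.1 per 1000.
Codon 2 CAA (Gln): 40.2 per 1000.
Codon 3 CAC (His): 24.5 per 1000.
Codon 4 AAU (Asn): 2.6 per 1000.
Codon 5 CCC (Pro): 7.0 per 1000.
Codon 6 CCU (Pro): 28.6 per 1000.
Codon 7 AUC (Ile): 28.0 per 1000.
Lowest frequency is 2.6 at codon 4.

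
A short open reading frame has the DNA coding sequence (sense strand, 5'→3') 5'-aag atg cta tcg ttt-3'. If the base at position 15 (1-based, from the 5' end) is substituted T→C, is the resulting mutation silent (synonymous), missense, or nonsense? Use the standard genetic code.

Position 15 falls in codon 5: TTT → Phe.
After the substitution the codon is TTC → Phe.
Both encode Phe, so the change is synonymous.

silent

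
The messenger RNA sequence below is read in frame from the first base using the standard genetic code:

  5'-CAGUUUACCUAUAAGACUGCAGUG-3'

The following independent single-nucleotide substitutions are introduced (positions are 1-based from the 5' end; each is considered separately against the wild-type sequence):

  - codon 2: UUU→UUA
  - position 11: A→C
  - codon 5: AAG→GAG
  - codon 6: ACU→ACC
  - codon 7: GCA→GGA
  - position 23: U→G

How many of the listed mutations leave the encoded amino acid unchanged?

1

Codon 2: UUU (Phe) → UUA (Leu) — missense.
Codon 4: UAU (Tyr) → UCU (Ser) — missense.
Codon 5: AAG (Lys) → GAG (Glu) — missense.
Codon 6: ACU (Thr) → ACC (Thr) — synonymous.
Codon 7: GCA (Ala) → GGA (Gly) — missense.
Codon 8: GUG (Val) → GGG (Gly) — missense.
Synonymous: 1 of 6.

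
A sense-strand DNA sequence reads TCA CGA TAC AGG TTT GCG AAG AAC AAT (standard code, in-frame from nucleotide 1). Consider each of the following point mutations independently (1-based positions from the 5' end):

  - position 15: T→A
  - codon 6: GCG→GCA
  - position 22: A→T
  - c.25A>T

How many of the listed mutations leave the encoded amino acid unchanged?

1

Codon 5: TTT (Phe) → TTA (Leu) — missense.
Codon 6: GCG (Ala) → GCA (Ala) — synonymous.
Codon 8: AAC (Asn) → TAC (Tyr) — missense.
Codon 9: AAT (Asn) → TAT (Tyr) — missense.
Synonymous: 1 of 4.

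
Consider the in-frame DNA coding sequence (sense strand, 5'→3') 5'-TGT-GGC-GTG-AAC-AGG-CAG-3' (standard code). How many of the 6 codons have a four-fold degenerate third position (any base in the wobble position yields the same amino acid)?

Codon 1 TGT (Cys): third position 2-fold.
Codon 2 GGC (Gly): third position 4-fold.
Codon 3 GTG (Val): third position 4-fold.
Codon 4 AAC (Asn): third position 2-fold.
Codon 5 AGG (Arg): third position 2-fold.
Codon 6 CAG (Gln): third position 2-fold.
Four-fold degenerate third positions: 2.

2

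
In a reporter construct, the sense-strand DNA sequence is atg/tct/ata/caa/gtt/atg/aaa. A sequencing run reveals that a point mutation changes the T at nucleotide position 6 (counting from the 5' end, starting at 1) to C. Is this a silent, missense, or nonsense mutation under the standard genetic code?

Position 6 falls in codon 2: TCT → Ser.
After the substitution the codon is TCC → Ser.
Both encode Ser, so the change is synonymous.

silent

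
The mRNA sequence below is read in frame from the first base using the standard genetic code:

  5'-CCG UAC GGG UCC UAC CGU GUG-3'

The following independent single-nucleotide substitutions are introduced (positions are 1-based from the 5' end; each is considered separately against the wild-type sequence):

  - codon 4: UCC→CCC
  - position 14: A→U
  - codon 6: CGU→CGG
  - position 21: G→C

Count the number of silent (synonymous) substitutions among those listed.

Codon 4: UCC (Ser) → CCC (Pro) — missense.
Codon 5: UAC (Tyr) → UUC (Phe) — missense.
Codon 6: CGU (Arg) → CGG (Arg) — synonymous.
Codon 7: GUG (Val) → GUC (Val) — synonymous.
Synonymous: 2 of 4.

2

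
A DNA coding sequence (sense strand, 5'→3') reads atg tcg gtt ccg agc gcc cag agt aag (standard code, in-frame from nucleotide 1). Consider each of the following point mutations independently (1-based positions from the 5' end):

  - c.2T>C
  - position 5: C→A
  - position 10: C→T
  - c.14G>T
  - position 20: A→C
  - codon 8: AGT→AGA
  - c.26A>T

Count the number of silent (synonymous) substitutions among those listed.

0

Codon 1: ATG (Met) → ACG (Thr) — missense.
Codon 2: TCG (Ser) → TAG (Stop) — nonsense.
Codon 4: CCG (Pro) → TCG (Ser) — missense.
Codon 5: AGC (Ser) → ATC (Ile) — missense.
Codon 7: CAG (Gln) → CCG (Pro) — missense.
Codon 8: AGT (Ser) → AGA (Arg) — missense.
Codon 9: AAG (Lys) → ATG (Met) — missense.
Synonymous: 0 of 7.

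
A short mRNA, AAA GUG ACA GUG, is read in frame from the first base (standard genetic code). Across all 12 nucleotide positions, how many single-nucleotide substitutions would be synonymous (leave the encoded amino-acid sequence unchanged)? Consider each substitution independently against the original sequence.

Codon 1 (AAA, Lys): 1 synonymous substitution.
Codon 2 (GUG, Val): 3 synonymous substitutions.
Codon 3 (ACA, Thr): 3 synonymous substitutions.
Codon 4 (GUG, Val): 3 synonymous substitutions.
Total: 1 + 3 + 3 + 3 = 10.

10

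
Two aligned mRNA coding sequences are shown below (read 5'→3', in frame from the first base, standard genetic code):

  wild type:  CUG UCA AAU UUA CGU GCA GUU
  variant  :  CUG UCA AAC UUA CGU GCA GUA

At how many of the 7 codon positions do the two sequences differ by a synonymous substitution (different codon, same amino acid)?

2

Codon 1: CUG Leu / CUG Leu — identical.
Codon 2: UCA Ser / UCA Ser — identical.
Codon 3: AAU Asn / AAC Asn — synonymous.
Codon 4: UUA Leu / UUA Leu — identical.
Codon 5: CGU Arg / CGU Arg — identical.
Codon 6: GCA Ala / GCA Ala — identical.
Codon 7: GUU Val / GUA Val — synonymous.
Synonymous differences: 2.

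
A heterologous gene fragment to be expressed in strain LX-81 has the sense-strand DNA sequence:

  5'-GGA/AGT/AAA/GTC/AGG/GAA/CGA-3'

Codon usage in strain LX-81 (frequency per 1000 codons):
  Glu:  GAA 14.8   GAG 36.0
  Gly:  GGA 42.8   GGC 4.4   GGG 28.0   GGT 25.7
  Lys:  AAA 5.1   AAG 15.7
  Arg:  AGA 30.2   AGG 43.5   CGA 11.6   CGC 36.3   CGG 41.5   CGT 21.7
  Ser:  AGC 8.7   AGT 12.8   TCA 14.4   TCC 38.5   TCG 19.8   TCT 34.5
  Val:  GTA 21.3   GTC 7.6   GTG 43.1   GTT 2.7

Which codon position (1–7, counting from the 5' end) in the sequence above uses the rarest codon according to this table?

3

Codon 1 GGA (Gly): 42.8 per 1000.
Codon 2 AGT (Ser): 12.8 per 1000.
Codon 3 AAA (Lys): 5.1 per 1000.
Codon 4 GTC (Val): 7.6 per 1000.
Codon 5 AGG (Arg): 43.5 per 1000.
Codon 6 GAA (Glu): 14.8 per 1000.
Codon 7 CGA (Arg): 11.6 per 1000.
Lowest frequency is 5.1 at codon 3.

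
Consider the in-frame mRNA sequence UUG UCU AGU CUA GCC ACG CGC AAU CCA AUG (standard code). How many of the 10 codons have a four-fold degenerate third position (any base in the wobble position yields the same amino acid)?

6

Codon 1 UUG (Leu): third position 2-fold.
Codon 2 UCU (Ser): third position 4-fold.
Codon 3 AGU (Ser): third position 2-fold.
Codon 4 CUA (Leu): third position 4-fold.
Codon 5 GCC (Ala): third position 4-fold.
Codon 6 ACG (Thr): third position 4-fold.
Codon 7 CGC (Arg): third position 4-fold.
Codon 8 AAU (Asn): third position 2-fold.
Codon 9 CCA (Pro): third position 4-fold.
Codon 10 AUG (Met): third position 1-fold.
Four-fold degenerate third positions: 6.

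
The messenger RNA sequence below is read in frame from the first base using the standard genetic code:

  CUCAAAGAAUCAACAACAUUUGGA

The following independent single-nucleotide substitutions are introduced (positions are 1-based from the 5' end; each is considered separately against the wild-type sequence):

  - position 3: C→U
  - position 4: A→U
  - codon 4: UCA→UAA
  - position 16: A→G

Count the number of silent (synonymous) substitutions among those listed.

1

Codon 1: CUC (Leu) → CUU (Leu) — synonymous.
Codon 2: AAA (Lys) → UAA (Stop) — nonsense.
Codon 4: UCA (Ser) → UAA (Stop) — nonsense.
Codon 6: ACA (Thr) → GCA (Ala) — missense.
Synonymous: 1 of 4.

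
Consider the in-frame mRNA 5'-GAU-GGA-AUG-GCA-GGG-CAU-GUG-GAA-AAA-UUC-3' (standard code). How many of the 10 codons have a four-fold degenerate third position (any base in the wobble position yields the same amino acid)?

Codon 1 GAU (Asp): third position 2-fold.
Codon 2 GGA (Gly): third position 4-fold.
Codon 3 AUG (Met): third position 1-fold.
Codon 4 GCA (Ala): third position 4-fold.
Codon 5 GGG (Gly): third position 4-fold.
Codon 6 CAU (His): third position 2-fold.
Codon 7 GUG (Val): third position 4-fold.
Codon 8 GAA (Glu): third position 2-fold.
Codon 9 AAA (Lys): third position 2-fold.
Codon 10 UUC (Phe): third position 2-fold.
Four-fold degenerate third positions: 4.

4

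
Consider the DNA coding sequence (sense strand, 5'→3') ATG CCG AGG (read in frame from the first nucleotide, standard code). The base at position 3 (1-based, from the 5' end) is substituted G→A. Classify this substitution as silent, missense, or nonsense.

missense

Position 3 falls in codon 1: ATG → Met.
After the substitution the codon is ATA → Ile.
Met ≠ Ile, so this is a missense mutation.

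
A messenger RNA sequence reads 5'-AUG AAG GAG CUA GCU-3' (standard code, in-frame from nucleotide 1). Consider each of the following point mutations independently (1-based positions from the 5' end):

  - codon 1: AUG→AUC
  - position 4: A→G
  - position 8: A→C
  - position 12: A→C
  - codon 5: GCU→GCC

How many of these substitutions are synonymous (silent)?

Codon 1: AUG (Met) → AUC (Ile) — missense.
Codon 2: AAG (Lys) → GAG (Glu) — missense.
Codon 3: GAG (Glu) → GCG (Ala) — missense.
Codon 4: CUA (Leu) → CUC (Leu) — synonymous.
Codon 5: GCU (Ala) → GCC (Ala) — synonymous.
Synonymous: 2 of 5.

2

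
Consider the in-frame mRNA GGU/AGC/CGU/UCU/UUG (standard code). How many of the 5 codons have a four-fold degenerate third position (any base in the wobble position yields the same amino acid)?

3

Codon 1 GGU (Gly): third position 4-fold.
Codon 2 AGC (Ser): third position 2-fold.
Codon 3 CGU (Arg): third position 4-fold.
Codon 4 UCU (Ser): third position 4-fold.
Codon 5 UUG (Leu): third position 2-fold.
Four-fold degenerate third positions: 3.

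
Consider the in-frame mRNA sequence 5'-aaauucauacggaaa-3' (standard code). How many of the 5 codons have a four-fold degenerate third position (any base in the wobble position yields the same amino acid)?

1

Codon 1 AAA (Lys): third position 2-fold.
Codon 2 UUC (Phe): third position 2-fold.
Codon 3 AUA (Ile): third position 3-fold.
Codon 4 CGG (Arg): third position 4-fold.
Codon 5 AAA (Lys): third position 2-fold.
Four-fold degenerate third positions: 1.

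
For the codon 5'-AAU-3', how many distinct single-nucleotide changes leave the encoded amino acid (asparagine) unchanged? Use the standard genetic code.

1

Position 1: none → 0 synonymous.
Position 2: none → 0 synonymous.
Position 3: AAC → 1 synonymous.
Total: 0 + 0 + 1 = 1.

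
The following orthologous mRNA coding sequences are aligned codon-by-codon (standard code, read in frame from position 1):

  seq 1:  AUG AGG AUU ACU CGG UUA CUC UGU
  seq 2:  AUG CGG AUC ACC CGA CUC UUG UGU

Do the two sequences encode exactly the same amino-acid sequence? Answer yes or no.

yes

Codon 1: AUG Met / AUG Met — identical.
Codon 2: AGG Arg / CGG Arg — synonymous.
Codon 3: AUU Ile / AUC Ile — synonymous.
Codon 4: ACU Thr / ACC Thr — synonymous.
Codon 5: CGG Arg / CGA Arg — synonymous.
Codon 6: UUA Leu / CUC Leu — synonymous.
Codon 7: CUC Leu / UUG Leu — synonymous.
Codon 8: UGU Cys / UGU Cys — identical.
Nonsynonymous differences: 0 → same protein.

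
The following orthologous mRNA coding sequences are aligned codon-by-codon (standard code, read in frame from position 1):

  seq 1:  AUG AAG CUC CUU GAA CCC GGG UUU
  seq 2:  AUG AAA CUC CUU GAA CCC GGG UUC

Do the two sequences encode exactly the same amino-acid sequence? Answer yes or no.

yes

Codon 1: AUG Met / AUG Met — identical.
Codon 2: AAG Lys / AAA Lys — synonymous.
Codon 3: CUC Leu / CUC Leu — identical.
Codon 4: CUU Leu / CUU Leu — identical.
Codon 5: GAA Glu / GAA Glu — identical.
Codon 6: CCC Pro / CCC Pro — identical.
Codon 7: GGG Gly / GGG Gly — identical.
Codon 8: UUU Phe / UUC Phe — synonymous.
Nonsynonymous differences: 0 → same protein.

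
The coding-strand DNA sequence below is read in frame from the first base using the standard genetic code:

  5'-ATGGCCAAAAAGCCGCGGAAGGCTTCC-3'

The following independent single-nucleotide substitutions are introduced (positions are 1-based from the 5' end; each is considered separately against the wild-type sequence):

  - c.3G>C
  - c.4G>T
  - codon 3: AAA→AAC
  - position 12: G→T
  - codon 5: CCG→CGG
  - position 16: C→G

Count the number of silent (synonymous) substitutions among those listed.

0

Codon 1: ATG (Met) → ATC (Ile) — missense.
Codon 2: GCC (Ala) → TCC (Ser) — missense.
Codon 3: AAA (Lys) → AAC (Asn) — missense.
Codon 4: AAG (Lys) → AAT (Asn) — missense.
Codon 5: CCG (Pro) → CGG (Arg) — missense.
Codon 6: CGG (Arg) → GGG (Gly) — missense.
Synonymous: 0 of 6.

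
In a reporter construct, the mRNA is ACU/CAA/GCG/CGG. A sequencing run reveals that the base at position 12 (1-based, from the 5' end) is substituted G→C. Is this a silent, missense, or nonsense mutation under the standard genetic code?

silent

Position 12 falls in codon 4: CGG → Arg.
After the substitution the codon is CGC → Arg.
Both encode Arg, so the change is synonymous.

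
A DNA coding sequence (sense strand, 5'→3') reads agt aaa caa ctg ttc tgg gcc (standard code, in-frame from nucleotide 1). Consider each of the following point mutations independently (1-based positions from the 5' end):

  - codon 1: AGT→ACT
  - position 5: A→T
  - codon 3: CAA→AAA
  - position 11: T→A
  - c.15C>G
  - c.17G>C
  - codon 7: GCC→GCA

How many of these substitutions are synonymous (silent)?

Codon 1: AGT (Ser) → ACT (Thr) — missense.
Codon 2: AAA (Lys) → ATA (Ile) — missense.
Codon 3: CAA (Gln) → AAA (Lys) — missense.
Codon 4: CTG (Leu) → CAG (Gln) — missense.
Codon 5: TTC (Phe) → TTG (Leu) — missense.
Codon 6: TGG (Trp) → TCG (Ser) — missense.
Codon 7: GCC (Ala) → GCA (Ala) — synonymous.
Synonymous: 1 of 7.

1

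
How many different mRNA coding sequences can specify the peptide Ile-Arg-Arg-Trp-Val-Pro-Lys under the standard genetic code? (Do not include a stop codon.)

3456

Ile: 3 codons.
Arg: 6 codons.
Arg: 6 codons.
Trp: 1 codon.
Val: 4 codons.
Pro: 4 codons.
Lys: 2 codons.
3 × 6 × 6 × 1 × 4 × 4 × 2 = 3456.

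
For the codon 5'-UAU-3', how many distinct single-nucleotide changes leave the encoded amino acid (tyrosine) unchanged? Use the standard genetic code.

Position 1: none → 0 synonymous.
Position 2: none → 0 synonymous.
Position 3: UAC → 1 synonymous.
Total: 0 + 0 + 1 = 1.

1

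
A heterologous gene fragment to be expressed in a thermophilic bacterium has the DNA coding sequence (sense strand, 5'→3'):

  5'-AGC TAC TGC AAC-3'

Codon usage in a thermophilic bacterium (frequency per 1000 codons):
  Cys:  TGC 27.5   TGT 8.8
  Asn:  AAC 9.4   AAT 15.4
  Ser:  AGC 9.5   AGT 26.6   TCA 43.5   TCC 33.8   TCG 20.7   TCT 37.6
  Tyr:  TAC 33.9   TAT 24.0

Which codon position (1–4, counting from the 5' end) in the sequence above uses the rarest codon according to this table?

Codon 1 AGC (Ser): 9.5 per 1000.
Codon 2 TAC (Tyr): 33.9 per 1000.
Codon 3 TGC (Cys): 27.5 per 1000.
Codon 4 AAC (Asn): 9.4 per 1000.
Lowest frequency is 9.4 at codon 4.

4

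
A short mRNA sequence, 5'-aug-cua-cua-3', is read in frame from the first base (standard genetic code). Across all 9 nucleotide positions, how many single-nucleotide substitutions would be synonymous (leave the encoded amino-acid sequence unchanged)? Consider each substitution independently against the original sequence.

Codon 1 (AUG, Met): 0 synonymous substitutions.
Codon 2 (CUA, Leu): 4 synonymous substitutions.
Codon 3 (CUA, Leu): 4 synonymous substitutions.
Total: 0 + 4 + 4 = 8.

8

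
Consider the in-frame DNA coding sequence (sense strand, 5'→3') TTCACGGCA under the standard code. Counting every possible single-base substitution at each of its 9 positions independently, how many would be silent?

Codon 1 (TTC, Phe): 1 synonymous substitution.
Codon 2 (ACG, Thr): 3 synonymous substitutions.
Codon 3 (GCA, Ala): 3 synonymous substitutions.
Total: 1 + 3 + 3 = 7.

7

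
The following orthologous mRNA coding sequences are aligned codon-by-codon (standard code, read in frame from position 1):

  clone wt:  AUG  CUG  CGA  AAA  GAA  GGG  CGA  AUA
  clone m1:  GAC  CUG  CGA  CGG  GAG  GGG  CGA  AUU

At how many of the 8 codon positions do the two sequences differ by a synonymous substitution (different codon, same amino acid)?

Codon 1: AUG Met / GAC Asp — nonsynonymous.
Codon 2: CUG Leu / CUG Leu — identical.
Codon 3: CGA Arg / CGA Arg — identical.
Codon 4: AAA Lys / CGG Arg — nonsynonymous.
Codon 5: GAA Glu / GAG Glu — synonymous.
Codon 6: GGG Gly / GGG Gly — identical.
Codon 7: CGA Arg / CGA Arg — identical.
Codon 8: AUA Ile / AUU Ile — synonymous.
Synonymous differences: 2.

2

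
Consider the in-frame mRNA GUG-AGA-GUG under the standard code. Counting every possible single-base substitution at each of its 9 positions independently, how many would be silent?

Codon 1 (GUG, Val): 3 synonymous substitutions.
Codon 2 (AGA, Arg): 2 synonymous substitutions.
Codon 3 (GUG, Val): 3 synonymous substitutions.
Total: 3 + 2 + 3 = 8.

8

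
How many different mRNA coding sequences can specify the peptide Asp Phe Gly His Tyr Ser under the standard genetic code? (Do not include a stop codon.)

384

Asp: 2 codons.
Phe: 2 codons.
Gly: 4 codons.
His: 2 codons.
Tyr: 2 codons.
Ser: 6 codons.
2 × 2 × 4 × 2 × 2 × 6 = 384.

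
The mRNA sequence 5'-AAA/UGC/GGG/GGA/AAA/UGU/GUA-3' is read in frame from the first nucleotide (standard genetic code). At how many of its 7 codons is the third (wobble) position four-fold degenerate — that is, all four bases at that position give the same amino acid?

3

Codon 1 AAA (Lys): third position 2-fold.
Codon 2 UGC (Cys): third position 2-fold.
Codon 3 GGG (Gly): third position 4-fold.
Codon 4 GGA (Gly): third position 4-fold.
Codon 5 AAA (Lys): third position 2-fold.
Codon 6 UGU (Cys): third position 2-fold.
Codon 7 GUA (Val): third position 4-fold.
Four-fold degenerate third positions: 3.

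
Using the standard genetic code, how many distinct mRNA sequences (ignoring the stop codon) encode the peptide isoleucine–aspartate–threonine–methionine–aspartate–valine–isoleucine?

Ile: 3 codons.
Asp: 2 codons.
Thr: 4 codons.
Met: 1 codon.
Asp: 2 codons.
Val: 4 codons.
Ile: 3 codons.
3 × 2 × 4 × 1 × 2 × 4 × 3 = 576.

576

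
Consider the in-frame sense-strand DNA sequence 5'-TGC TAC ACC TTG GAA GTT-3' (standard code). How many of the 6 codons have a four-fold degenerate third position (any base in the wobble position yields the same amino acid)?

2

Codon 1 TGC (Cys): third position 2-fold.
Codon 2 TAC (Tyr): third position 2-fold.
Codon 3 ACC (Thr): third position 4-fold.
Codon 4 TTG (Leu): third position 2-fold.
Codon 5 GAA (Glu): third position 2-fold.
Codon 6 GTT (Val): third position 4-fold.
Four-fold degenerate third positions: 2.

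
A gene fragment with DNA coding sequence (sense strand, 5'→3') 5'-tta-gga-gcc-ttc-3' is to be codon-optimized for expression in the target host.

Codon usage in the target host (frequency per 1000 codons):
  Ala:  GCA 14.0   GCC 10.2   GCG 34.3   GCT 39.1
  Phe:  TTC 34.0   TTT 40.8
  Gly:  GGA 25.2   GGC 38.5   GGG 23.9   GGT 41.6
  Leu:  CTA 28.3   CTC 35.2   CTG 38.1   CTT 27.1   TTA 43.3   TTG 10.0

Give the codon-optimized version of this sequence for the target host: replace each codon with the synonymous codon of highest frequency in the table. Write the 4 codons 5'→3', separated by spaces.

TTA GGT GCT TTT

Codon 1 (Leu): best is TTA at 43.3.
Codon 2 (Gly): best is GGT at 41.6.
Codon 3 (Ala): best is GCT at 39.1.
Codon 4 (Phe): best is TTT at 40.8.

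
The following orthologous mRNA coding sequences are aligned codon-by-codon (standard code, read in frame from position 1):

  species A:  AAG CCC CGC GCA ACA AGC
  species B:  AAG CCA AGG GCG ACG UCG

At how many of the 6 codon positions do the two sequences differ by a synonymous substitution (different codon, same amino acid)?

5

Codon 1: AAG Lys / AAG Lys — identical.
Codon 2: CCC Pro / CCA Pro — synonymous.
Codon 3: CGC Arg / AGG Arg — synonymous.
Codon 4: GCA Ala / GCG Ala — synonymous.
Codon 5: ACA Thr / ACG Thr — synonymous.
Codon 6: AGC Ser / UCG Ser — synonymous.
Synonymous differences: 5.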